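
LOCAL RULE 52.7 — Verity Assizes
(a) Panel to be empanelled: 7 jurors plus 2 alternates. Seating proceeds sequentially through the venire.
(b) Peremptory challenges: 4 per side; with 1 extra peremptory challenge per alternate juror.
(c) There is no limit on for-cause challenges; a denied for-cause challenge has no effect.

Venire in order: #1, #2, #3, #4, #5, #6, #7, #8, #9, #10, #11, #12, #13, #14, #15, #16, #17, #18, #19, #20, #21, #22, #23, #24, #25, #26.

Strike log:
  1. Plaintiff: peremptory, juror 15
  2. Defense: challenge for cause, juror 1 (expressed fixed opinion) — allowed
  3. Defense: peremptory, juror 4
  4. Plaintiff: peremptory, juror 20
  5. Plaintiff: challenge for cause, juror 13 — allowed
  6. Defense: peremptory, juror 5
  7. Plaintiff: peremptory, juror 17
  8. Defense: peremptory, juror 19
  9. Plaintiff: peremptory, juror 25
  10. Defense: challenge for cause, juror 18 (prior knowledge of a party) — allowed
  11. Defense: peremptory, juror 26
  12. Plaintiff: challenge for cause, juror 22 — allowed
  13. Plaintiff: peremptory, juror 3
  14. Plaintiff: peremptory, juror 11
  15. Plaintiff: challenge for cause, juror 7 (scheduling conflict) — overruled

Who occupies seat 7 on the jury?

Removed: #1, #3, #4, #5, #11, #13, #15, #17, #18, #19, #20, #22, #25, #26. (#7 stays — for-cause denied.)
Seating in order: seats 1–7 → #2, #6, #7, #8, #9, #10, #12; alternates → #14, #16.
So seat 7 is #12.

12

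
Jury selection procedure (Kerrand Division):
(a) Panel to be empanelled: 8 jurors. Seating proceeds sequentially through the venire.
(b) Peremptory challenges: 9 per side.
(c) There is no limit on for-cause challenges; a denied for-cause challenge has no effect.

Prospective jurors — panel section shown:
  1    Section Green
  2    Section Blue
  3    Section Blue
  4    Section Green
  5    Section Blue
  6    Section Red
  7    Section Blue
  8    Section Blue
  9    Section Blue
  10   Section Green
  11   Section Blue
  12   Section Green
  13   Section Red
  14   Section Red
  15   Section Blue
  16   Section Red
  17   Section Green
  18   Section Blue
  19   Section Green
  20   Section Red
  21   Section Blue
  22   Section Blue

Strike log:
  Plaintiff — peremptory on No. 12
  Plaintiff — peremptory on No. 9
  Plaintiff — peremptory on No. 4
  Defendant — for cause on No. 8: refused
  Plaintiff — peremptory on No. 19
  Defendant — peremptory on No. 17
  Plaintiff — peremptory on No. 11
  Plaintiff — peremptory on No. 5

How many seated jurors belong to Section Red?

Removed: #4, #5, #9, #11, #12, #17, #19.
Seated jurors 1–8: #1, #2, #3, #6, #7, #8, #10, #13.
Of those, in Section Red: #6, #13 → 2.

2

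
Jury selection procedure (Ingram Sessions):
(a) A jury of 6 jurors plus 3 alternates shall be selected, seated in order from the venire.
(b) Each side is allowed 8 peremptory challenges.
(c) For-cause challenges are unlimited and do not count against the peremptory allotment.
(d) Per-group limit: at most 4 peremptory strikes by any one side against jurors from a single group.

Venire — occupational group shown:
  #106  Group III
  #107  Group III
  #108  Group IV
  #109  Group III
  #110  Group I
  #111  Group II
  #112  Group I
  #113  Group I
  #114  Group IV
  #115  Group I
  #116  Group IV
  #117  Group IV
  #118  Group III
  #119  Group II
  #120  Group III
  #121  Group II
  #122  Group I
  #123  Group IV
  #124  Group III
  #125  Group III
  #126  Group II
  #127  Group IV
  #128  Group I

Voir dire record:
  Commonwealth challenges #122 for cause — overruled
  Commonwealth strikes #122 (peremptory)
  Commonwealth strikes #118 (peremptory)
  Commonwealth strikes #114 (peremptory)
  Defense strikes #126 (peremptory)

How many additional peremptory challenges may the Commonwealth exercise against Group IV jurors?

Commonwealth peremptories so far: #122, #118, #114 — 3 of 8 used, 5 left overall.
Against Group IV: #114 — 1 used; per-group cap 4 leaves 3.
Binding limit: min(5, 3) = 3.

3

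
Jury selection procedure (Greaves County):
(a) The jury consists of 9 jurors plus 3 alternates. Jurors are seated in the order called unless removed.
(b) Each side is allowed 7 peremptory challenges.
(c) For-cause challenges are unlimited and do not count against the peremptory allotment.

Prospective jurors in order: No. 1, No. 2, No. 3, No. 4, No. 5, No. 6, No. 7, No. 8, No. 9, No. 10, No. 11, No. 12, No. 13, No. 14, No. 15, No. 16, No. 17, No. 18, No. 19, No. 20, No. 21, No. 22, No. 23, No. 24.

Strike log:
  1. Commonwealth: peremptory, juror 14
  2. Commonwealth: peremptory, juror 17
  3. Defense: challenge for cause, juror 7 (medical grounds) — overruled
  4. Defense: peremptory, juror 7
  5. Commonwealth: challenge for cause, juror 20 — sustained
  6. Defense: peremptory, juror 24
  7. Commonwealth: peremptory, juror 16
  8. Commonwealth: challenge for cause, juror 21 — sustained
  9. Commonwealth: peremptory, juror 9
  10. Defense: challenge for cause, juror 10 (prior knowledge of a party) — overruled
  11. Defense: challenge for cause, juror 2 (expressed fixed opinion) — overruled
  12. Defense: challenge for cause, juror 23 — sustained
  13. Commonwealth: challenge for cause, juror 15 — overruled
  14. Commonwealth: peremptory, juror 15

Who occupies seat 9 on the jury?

11

Removed: #7, #9, #14, #15, #16, #17, #20, #21, #23, #24. (#2, #10 stay — for-cause denied.)
Seating in order: seats 1–9 → #1, #2, #3, #4, #5, #6, #8, #10, #11; alternates → #12, #13, #18.
So seat 9 is #11.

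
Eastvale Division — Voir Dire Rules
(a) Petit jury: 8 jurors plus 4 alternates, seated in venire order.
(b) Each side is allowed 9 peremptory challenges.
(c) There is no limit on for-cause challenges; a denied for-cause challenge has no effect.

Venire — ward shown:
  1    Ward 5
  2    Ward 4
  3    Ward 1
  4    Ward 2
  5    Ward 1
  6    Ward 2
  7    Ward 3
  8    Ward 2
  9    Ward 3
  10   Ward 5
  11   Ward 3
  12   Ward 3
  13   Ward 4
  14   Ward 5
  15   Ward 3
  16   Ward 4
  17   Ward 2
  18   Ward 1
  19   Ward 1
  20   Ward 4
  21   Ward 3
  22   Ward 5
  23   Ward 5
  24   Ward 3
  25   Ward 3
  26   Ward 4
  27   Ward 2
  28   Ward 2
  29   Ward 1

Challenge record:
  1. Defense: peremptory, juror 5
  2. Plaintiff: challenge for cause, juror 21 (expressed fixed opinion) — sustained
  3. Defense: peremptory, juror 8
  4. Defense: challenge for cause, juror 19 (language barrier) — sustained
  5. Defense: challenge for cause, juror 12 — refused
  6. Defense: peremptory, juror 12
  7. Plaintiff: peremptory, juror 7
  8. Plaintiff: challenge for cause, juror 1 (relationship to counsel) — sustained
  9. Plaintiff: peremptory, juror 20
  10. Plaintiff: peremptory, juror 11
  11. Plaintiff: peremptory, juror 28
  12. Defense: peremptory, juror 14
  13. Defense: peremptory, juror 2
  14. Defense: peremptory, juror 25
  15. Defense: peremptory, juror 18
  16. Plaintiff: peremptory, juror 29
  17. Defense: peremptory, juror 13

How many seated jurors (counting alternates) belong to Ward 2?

3

Removed: #1, #2, #5, #7, #8, #11, #12, #13, #14, #18, #19, #20, #21, #25, #28, #29.
Seated (12 incl. alternates): #3, #4, #6, #9, #10, #15, #16, #17, #22, #23, #24, #26.
Of those, in Ward 2: #4, #6, #17 → 3.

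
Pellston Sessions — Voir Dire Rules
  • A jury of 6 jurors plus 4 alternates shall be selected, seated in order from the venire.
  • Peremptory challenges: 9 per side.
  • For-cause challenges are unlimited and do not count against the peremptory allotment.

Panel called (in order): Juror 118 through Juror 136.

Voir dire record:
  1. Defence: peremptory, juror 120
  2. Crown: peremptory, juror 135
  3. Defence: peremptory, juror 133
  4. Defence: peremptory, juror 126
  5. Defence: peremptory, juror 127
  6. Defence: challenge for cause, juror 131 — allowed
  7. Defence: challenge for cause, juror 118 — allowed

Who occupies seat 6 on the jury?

125

Removed: #118, #120, #126, #127, #131, #133, #135.
Seating in order: seats 1–6 → #119, #121, #122, #123, #124, #125; alternates → #128, #129, #130, #132.
So seat 6 is #125.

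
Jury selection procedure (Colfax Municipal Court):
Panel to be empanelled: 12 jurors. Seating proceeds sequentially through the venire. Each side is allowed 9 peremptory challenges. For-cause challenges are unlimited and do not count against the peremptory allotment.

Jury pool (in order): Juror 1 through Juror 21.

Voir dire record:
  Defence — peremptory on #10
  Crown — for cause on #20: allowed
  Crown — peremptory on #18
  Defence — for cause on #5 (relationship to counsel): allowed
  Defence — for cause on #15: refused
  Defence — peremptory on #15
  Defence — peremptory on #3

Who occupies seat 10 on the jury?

Removed: #3, #5, #10, #15, #18, #20.
Filling seats in venire order through position 10: #1, #2, #4, #6, #7, #8, #9, #11, #12, #13.
So seat 10 is #13.

13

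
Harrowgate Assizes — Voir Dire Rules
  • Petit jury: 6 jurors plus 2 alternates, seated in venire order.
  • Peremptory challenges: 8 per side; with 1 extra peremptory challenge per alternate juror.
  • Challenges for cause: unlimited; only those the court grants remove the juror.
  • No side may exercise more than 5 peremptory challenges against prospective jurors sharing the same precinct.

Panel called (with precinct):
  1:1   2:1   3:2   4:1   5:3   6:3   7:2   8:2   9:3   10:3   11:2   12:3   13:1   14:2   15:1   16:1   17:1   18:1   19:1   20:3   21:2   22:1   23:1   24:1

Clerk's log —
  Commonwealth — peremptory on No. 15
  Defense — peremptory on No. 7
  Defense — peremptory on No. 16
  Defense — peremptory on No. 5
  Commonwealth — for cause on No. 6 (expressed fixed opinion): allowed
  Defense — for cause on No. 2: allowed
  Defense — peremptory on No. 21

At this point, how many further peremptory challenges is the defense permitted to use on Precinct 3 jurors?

4

Defense peremptories so far: #7, #16, #5, #21 — 4 of 10 used, 6 left overall.
Against Precinct 3: #5 — 1 used; per-precinct cap 5 leaves 4.
Binding limit: min(6, 4) = 4.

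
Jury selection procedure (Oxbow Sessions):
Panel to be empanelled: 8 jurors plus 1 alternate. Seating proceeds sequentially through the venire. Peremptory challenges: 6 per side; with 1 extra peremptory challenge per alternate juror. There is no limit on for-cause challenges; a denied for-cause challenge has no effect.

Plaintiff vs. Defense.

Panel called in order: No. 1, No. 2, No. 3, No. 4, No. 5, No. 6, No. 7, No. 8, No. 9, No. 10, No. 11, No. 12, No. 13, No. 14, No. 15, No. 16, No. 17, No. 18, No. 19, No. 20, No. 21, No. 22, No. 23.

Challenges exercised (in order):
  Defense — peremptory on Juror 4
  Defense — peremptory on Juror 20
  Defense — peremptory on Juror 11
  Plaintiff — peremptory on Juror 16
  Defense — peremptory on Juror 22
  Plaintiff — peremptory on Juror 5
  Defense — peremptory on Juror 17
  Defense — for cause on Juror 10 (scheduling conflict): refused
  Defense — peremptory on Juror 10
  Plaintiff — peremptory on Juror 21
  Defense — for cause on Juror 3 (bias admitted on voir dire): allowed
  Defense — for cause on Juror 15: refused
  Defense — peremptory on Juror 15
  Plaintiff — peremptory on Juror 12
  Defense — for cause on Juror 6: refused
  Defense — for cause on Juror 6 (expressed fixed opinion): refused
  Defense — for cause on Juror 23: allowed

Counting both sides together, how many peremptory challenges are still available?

Plaintiff allotment: 6 base + 1 × 1 alternate = 7. Defense allotment: 6 base + 1 × 1 alternate = 7.
Plaintiff peremptories used: #16, #5, #21, #12 — 4.
Defense peremptories used: #4, #20, #11, #22, #17, #10, #15 — 7 (for-cause on #10, #3, #15, #6, #6, #23 don't count).
Remaining: (7 − 4) + (7 − 7) = 3.

3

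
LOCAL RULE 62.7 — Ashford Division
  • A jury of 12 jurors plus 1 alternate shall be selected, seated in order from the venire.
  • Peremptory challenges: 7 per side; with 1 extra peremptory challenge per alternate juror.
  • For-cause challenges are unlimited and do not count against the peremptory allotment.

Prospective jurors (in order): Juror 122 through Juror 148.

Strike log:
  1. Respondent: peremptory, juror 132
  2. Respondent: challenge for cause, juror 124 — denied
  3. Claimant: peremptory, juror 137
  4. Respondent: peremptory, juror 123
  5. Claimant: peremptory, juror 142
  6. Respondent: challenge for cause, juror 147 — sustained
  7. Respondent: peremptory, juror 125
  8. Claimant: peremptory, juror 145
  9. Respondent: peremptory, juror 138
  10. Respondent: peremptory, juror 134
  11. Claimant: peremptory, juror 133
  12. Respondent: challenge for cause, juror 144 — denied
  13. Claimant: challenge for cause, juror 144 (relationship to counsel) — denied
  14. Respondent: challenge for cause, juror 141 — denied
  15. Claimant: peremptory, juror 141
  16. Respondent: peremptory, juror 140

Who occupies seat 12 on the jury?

Removed: #123, #125, #132, #133, #134, #137, #138, #140, #141, #142, #145, #147. (#124, #144 stay — for-cause denied.)
Filling seats in venire order through position 12: #122, #124, #126, #127, #128, #129, #130, #131, #135, #136, #139, #143.
So seat 12 is #143.

143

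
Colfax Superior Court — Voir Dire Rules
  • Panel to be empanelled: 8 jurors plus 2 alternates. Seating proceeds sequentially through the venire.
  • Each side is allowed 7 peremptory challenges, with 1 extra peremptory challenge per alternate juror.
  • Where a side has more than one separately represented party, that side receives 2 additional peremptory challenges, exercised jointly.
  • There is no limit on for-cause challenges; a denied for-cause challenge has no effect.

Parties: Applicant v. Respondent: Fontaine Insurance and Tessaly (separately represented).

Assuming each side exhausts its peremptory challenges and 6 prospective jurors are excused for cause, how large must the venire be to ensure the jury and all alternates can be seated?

Seats to fill: 8 + 2 alternates = 10.
Peremptories — Applicant: 7 + 1×2 = 9; Respondent: 7 + 1×2 + 2 = 11; total 20.
For-cause removals: 6.
Minimum venire: 10 + 20 + 6 = 36.

36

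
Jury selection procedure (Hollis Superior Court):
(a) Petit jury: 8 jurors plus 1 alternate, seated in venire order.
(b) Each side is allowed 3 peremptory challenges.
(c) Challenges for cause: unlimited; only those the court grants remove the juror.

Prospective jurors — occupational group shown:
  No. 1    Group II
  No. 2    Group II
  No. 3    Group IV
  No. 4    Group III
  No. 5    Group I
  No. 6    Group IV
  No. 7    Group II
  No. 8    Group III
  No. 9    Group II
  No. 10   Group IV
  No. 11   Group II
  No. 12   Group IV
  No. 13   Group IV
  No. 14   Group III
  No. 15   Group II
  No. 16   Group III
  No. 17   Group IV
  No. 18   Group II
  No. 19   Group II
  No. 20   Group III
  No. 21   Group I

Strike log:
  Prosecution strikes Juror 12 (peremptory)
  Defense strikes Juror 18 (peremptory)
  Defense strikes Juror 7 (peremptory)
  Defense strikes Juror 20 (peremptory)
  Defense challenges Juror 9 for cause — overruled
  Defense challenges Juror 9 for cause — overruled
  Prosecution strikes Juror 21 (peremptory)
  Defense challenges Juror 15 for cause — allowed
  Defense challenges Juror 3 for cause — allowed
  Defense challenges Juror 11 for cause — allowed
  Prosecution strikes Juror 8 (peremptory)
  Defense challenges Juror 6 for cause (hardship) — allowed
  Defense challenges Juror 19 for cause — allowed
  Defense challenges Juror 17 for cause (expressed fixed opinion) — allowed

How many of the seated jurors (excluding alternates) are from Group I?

Removed: #3, #6, #7, #8, #11, #12, #15, #17, #18, #19, #20, #21.
Seated jurors 1–8: #1, #2, #4, #5, #9, #10, #13, #14 (alternates #16 not counted).
Of those, in Group I: #5 → 1.

1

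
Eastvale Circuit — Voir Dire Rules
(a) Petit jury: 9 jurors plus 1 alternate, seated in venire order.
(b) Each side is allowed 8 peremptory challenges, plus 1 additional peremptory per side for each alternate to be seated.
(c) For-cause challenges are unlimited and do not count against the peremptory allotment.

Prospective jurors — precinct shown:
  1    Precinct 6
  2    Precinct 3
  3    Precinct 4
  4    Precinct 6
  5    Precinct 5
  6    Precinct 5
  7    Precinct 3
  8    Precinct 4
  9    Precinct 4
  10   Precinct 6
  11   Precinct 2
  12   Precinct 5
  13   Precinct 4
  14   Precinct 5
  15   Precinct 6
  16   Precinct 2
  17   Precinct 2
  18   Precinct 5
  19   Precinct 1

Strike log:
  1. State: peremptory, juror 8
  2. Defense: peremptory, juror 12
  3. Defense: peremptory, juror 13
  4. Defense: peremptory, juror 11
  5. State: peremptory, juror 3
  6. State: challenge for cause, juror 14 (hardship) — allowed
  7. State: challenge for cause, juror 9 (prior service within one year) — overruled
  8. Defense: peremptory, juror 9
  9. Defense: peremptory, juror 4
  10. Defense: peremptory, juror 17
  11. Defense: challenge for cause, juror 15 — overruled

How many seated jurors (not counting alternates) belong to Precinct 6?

Removed: #3, #4, #8, #9, #11, #12, #13, #14, #17.
Seated jurors 1–9: #1, #2, #5, #6, #7, #10, #15, #16, #18 (alternates #19 not counted).
Of those, in Precinct 6: #1, #10, #15 → 3.

3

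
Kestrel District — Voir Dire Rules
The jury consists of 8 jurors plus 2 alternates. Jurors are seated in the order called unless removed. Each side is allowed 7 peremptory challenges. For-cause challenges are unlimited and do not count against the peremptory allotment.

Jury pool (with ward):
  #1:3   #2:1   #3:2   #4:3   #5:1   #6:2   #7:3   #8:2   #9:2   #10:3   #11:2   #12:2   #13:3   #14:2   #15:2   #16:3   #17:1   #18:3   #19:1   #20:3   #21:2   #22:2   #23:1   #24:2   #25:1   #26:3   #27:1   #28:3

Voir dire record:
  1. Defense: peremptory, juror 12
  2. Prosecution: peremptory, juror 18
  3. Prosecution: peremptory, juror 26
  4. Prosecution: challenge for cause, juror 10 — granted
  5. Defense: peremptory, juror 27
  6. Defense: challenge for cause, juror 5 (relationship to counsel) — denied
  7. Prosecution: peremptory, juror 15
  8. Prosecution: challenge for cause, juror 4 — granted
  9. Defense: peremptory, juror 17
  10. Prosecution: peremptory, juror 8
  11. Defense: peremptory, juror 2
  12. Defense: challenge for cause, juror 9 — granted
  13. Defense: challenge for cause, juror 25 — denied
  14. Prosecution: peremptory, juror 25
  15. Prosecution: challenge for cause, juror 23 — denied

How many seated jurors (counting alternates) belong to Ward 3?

4

Removed: #2, #4, #8, #9, #10, #12, #15, #17, #18, #25, #26, #27.
Seated (10 incl. alternates): #1, #3, #5, #6, #7, #11, #13, #14, #16, #19.
Of those, in Ward 3: #1, #7, #13, #16 → 4.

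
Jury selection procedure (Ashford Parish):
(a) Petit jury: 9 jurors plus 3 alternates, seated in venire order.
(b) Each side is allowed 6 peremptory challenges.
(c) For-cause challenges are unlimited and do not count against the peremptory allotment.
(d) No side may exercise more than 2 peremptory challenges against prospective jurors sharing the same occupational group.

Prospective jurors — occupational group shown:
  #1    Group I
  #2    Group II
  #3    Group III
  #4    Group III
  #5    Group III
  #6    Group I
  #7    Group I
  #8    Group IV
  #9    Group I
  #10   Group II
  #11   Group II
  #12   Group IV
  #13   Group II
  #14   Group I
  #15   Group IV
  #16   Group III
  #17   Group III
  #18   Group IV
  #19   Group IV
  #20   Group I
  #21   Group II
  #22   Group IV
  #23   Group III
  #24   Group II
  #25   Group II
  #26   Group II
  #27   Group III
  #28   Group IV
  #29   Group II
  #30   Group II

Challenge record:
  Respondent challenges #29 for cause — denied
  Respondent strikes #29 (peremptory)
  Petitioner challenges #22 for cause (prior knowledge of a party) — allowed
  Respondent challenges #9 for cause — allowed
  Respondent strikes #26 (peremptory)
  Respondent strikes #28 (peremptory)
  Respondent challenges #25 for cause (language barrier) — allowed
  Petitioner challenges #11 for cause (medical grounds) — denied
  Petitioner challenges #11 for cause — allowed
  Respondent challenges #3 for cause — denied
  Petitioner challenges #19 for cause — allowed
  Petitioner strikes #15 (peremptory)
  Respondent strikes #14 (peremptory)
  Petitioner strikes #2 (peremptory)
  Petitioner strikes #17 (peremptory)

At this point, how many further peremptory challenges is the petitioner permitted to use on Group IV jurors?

1

Petitioner peremptories so far: #15, #2, #17 — 3 of 6 used, 3 left overall.
Against Group IV: #15 — 1 used; per-group cap 2 leaves 1.
Binding limit: min(3, 1) = 1.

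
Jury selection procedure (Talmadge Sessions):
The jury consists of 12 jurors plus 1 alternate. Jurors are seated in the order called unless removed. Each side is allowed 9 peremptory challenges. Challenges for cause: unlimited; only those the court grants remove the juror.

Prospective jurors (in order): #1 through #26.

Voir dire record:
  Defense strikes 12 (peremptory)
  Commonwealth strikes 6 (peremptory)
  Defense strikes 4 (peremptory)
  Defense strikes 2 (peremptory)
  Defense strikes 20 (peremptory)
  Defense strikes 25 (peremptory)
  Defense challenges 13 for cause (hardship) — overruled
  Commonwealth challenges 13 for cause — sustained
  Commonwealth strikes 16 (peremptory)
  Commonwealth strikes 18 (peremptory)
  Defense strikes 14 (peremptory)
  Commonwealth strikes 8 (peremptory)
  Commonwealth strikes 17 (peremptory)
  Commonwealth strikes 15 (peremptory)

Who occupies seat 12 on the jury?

24

Removed: #2, #4, #6, #8, #12, #13, #14, #15, #16, #17, #18, #20, #25.
Seating in order: seats 1–12 → #1, #3, #5, #7, #9, #10, #11, #19, #21, #22, #23, #24; alternates → #26.
So seat 12 is #24.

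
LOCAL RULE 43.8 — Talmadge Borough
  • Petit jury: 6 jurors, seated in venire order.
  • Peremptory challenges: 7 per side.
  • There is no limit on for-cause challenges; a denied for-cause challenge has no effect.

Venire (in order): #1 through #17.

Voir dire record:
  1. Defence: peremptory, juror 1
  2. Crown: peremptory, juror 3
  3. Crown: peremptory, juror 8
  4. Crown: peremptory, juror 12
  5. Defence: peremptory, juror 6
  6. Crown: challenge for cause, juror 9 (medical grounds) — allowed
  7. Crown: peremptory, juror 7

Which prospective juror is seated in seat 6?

Removed: #1, #3, #6, #7, #8, #9, #12.
Filling seats in venire order through position 6: #2, #4, #5, #10, #11, #13.
So seat 6 is #13.

13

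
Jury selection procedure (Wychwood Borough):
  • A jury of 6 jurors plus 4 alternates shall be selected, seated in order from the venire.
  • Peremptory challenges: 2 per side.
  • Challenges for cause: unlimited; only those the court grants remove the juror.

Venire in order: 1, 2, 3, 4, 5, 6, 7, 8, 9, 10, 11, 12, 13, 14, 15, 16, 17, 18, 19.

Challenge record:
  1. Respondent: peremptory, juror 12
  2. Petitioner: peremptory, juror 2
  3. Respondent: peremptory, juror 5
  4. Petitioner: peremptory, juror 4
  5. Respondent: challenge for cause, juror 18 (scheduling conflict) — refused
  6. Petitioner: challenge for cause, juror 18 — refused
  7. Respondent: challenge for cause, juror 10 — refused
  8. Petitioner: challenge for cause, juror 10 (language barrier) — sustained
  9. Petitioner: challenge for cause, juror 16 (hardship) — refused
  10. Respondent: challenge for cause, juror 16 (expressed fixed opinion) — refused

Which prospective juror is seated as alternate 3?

Removed: #2, #4, #5, #10, #12. (#16, #18 stay — for-cause denied.)
Seating in order: seats 1–6 → #1, #3, #6, #7, #8, #9; alternates → #11, #13, #14, #15.
So alternate 3 is #14.

14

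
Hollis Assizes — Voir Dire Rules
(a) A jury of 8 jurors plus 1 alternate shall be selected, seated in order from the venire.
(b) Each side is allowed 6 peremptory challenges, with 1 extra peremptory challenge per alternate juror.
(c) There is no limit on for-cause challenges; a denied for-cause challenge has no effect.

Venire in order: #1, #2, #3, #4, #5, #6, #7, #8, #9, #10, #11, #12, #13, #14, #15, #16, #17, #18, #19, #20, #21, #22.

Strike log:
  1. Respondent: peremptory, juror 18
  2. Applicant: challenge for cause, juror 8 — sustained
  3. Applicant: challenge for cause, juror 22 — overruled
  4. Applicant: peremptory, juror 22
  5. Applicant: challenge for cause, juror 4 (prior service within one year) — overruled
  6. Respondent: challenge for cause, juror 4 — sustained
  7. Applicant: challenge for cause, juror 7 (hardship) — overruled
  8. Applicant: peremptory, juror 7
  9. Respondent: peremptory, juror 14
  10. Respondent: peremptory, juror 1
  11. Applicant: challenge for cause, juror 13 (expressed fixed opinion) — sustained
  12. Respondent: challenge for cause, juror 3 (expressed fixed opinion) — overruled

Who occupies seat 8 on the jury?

12

Removed: #1, #4, #7, #8, #13, #14, #18, #22. (#3 stays — for-cause denied.)
Seating in order: seats 1–8 → #2, #3, #5, #6, #9, #10, #11, #12; alternates → #15.
So seat 8 is #12.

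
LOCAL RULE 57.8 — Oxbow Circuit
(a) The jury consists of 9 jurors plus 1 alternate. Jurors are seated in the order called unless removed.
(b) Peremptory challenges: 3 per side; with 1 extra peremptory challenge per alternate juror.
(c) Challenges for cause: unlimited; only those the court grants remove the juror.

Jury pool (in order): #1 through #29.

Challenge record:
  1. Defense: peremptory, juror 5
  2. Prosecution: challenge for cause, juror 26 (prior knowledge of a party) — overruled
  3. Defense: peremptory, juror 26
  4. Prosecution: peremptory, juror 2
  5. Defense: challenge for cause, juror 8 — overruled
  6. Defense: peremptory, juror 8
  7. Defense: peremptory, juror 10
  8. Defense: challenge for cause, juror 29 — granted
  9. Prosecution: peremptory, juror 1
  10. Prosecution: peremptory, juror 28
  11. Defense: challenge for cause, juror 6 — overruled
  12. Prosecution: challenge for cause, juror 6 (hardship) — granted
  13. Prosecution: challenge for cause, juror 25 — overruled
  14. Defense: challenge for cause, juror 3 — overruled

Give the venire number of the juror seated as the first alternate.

Removed: #1, #2, #5, #6, #8, #10, #26, #28, #29. (#3, #25 stay — for-cause denied.)
Seating in order: seats 1–9 → #3, #4, #7, #9, #11, #12, #13, #14, #15; alternates → #16.
So alternate 1 is #16.

16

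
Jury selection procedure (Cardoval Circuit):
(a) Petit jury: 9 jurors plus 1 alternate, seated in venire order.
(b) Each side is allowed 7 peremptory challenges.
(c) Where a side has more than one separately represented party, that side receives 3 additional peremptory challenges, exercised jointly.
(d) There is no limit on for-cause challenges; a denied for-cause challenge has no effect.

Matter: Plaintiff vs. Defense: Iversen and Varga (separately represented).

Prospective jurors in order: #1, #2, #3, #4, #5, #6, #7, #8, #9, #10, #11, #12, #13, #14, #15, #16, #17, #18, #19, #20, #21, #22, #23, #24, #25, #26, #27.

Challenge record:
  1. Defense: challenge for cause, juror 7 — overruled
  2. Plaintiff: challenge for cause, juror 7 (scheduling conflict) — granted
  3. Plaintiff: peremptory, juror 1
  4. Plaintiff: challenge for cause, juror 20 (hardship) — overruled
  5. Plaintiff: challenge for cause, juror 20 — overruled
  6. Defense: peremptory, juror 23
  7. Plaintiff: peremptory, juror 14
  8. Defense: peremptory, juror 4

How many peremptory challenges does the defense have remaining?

Defense allotment: 7 base + 3 multi-party = 10.
Defense peremptories used: #23, #4 — 2 (the for-cause on #7 doesn't count).
Remaining: 10 − 2 = 8.

8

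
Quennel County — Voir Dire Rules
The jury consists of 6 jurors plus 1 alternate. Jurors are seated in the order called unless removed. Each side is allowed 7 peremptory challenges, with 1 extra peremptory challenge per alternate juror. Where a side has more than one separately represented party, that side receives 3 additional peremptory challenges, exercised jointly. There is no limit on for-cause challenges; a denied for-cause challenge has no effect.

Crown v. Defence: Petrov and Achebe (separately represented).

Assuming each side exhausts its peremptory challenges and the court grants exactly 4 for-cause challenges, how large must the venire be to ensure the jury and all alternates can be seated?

30

Seats to fill: 6 + 1 alternates = 7.
Peremptories — Crown: 7 + 1×1 = 8; Defence: 7 + 1×1 + 3 = 11; total 19.
For-cause removals: 4.
Minimum venire: 7 + 19 + 4 = 30.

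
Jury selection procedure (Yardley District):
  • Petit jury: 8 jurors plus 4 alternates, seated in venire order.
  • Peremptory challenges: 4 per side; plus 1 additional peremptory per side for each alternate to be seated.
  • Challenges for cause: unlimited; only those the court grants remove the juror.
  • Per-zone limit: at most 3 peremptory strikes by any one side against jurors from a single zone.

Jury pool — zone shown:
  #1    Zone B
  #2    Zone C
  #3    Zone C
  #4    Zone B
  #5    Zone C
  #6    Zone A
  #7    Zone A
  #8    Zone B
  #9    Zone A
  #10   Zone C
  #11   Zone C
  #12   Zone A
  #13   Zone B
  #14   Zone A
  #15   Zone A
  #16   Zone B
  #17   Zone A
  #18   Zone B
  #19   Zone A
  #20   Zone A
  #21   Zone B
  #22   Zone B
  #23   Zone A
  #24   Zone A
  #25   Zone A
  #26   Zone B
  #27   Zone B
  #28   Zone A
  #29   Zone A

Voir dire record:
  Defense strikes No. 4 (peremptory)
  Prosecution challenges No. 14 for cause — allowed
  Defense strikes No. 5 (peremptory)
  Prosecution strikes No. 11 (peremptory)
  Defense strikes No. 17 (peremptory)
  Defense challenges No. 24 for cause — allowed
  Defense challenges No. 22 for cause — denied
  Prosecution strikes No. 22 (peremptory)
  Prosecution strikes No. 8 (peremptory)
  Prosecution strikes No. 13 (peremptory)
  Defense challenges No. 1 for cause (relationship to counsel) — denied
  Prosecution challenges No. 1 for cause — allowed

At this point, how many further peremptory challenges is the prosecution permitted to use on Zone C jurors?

Prosecution peremptories so far: #11, #22, #8, #13 — 4 of 8 used, 4 left overall.
Against Zone C: #11 — 1 used; per-zone cap 3 leaves 2.
Binding limit: min(4, 2) = 2.

2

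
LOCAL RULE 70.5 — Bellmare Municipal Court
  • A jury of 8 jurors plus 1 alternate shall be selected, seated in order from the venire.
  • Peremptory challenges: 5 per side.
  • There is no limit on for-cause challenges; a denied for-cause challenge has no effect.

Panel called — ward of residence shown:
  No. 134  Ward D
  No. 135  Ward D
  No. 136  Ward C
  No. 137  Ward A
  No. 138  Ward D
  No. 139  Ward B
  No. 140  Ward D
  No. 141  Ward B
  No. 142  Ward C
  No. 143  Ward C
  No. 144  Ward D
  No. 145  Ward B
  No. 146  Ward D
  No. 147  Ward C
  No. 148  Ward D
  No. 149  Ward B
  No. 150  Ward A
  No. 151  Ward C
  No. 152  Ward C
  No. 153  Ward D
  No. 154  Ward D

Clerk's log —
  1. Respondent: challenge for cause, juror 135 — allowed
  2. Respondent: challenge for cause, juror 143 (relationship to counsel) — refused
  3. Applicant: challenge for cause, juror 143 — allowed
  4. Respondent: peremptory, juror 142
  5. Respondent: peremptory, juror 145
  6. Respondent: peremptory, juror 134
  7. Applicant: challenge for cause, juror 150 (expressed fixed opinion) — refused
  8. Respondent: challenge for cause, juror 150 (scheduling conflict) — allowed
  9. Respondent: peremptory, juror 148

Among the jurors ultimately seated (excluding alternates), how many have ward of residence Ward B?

2

Removed: #134, #135, #142, #143, #145, #148, #150.
Seated jurors 1–8: #136, #137, #138, #139, #140, #141, #144, #146 (alternates #147 not counted).
Of those, in Ward B: #139, #141 → 2.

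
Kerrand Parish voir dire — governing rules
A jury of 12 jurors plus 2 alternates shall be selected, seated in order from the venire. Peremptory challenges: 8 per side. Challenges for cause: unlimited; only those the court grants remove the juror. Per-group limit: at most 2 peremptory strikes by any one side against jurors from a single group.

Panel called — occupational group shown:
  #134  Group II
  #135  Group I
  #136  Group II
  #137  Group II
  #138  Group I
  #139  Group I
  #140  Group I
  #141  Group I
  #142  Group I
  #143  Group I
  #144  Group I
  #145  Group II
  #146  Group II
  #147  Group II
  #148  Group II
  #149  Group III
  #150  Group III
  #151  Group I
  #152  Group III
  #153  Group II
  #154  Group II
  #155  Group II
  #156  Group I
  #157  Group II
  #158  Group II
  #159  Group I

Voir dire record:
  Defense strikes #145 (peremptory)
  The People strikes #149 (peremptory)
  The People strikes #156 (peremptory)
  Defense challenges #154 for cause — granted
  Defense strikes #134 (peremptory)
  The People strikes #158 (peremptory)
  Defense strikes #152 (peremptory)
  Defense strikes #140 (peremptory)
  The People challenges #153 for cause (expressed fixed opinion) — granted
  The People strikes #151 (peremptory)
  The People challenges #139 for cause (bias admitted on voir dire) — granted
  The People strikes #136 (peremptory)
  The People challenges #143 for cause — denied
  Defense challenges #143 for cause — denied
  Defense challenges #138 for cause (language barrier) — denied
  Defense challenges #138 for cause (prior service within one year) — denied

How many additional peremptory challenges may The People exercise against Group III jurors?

1

The People peremptories so far: #149, #156, #158, #151, #136 — 5 of 8 used, 3 left overall.
Against Group III: #149 — 1 used; per-group cap 2 leaves 1.
Binding limit: min(3, 1) = 1.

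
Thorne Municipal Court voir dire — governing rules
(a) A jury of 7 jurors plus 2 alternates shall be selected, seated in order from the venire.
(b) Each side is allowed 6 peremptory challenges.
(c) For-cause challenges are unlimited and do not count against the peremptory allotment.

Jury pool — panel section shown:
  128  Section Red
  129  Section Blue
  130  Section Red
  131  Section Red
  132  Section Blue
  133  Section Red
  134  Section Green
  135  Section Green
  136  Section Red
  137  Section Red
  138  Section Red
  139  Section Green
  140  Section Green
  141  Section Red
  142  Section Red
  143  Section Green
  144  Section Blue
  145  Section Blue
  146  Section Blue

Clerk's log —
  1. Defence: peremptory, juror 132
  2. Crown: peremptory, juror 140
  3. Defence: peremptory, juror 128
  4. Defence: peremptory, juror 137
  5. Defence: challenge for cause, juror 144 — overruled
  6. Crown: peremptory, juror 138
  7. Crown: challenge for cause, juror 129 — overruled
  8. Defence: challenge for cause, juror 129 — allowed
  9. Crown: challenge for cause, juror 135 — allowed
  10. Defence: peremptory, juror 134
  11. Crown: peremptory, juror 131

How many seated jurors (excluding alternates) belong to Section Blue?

Removed: #128, #129, #131, #132, #134, #135, #137, #138, #140.
Seated jurors 1–7: #130, #133, #136, #139, #141, #142, #143 (alternates #144, #145 not counted).
None of those are in Section Blue → 0.

0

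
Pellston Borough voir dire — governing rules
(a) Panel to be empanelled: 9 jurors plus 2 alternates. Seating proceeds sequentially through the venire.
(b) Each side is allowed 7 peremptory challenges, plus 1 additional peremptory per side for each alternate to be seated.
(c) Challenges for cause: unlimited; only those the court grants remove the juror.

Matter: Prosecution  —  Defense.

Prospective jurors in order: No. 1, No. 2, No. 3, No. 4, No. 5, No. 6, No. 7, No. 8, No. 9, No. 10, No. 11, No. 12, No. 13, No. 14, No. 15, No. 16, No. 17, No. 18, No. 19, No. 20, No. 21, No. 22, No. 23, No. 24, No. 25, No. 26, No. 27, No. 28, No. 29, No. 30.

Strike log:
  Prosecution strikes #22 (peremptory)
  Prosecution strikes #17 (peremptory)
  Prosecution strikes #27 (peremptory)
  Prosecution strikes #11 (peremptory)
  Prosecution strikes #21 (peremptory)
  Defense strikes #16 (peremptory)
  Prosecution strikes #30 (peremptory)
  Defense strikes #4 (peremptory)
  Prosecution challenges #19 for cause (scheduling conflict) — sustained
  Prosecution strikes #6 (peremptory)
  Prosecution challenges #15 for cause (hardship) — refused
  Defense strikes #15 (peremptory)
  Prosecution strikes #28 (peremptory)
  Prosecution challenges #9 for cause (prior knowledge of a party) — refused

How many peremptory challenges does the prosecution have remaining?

Prosecution allotment: 7 base + 1 × 2 alternates = 9.
Prosecution peremptories used: #22, #17, #27, #11, #21, #30, #6, #28 — 8 (for-cause on #19, #15, #9 don't count).
Remaining: 9 − 8 = 1.

1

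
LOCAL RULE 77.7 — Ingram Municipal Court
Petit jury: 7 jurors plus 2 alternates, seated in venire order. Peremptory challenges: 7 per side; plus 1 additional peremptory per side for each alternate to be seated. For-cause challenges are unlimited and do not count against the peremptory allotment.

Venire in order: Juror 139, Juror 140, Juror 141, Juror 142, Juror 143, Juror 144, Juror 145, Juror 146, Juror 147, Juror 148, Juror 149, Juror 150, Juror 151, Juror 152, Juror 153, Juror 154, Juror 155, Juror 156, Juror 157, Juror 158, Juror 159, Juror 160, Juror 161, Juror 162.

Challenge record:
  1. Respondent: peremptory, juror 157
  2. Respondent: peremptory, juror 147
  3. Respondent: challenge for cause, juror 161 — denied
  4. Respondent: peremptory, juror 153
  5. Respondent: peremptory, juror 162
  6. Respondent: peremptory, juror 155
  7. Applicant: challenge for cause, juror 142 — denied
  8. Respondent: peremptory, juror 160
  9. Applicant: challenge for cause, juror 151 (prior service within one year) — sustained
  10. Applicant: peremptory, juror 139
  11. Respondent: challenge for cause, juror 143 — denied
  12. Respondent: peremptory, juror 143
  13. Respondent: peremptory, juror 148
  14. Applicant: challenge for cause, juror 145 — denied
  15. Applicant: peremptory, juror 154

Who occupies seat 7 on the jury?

Removed: #139, #143, #147, #148, #151, #153, #154, #155, #157, #160, #162. (#142, #145, #161 stay — for-cause denied.)
Seating in order: seats 1–7 → #140, #141, #142, #144, #145, #146, #149; alternates → #150, #152.
So seat 7 is #149.

149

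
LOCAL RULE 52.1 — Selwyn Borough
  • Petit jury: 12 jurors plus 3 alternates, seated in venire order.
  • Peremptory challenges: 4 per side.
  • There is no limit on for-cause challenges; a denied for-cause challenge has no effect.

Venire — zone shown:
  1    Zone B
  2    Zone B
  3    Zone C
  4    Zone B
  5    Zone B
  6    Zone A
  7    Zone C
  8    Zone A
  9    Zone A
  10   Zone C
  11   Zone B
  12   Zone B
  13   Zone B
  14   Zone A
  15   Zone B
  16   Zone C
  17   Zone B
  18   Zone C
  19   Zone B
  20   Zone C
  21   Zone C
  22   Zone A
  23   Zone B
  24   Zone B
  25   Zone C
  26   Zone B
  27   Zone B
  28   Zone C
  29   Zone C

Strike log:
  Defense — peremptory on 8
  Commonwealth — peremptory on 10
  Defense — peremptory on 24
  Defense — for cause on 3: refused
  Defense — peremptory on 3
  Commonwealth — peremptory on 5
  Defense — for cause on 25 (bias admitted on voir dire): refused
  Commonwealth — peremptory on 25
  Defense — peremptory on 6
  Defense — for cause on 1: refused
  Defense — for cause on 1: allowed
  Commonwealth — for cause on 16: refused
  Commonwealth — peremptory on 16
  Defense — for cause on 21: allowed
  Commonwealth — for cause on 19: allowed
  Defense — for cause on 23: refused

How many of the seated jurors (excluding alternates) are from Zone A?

2

Removed: #1, #3, #5, #6, #8, #10, #16, #19, #21, #24, #25.
Seated jurors 1–12: #2, #4, #7, #9, #11, #12, #13, #14, #15, #17, #18, #20 (alternates #22, #23, #26 not counted).
Of those, in Zone A: #9, #14 → 2.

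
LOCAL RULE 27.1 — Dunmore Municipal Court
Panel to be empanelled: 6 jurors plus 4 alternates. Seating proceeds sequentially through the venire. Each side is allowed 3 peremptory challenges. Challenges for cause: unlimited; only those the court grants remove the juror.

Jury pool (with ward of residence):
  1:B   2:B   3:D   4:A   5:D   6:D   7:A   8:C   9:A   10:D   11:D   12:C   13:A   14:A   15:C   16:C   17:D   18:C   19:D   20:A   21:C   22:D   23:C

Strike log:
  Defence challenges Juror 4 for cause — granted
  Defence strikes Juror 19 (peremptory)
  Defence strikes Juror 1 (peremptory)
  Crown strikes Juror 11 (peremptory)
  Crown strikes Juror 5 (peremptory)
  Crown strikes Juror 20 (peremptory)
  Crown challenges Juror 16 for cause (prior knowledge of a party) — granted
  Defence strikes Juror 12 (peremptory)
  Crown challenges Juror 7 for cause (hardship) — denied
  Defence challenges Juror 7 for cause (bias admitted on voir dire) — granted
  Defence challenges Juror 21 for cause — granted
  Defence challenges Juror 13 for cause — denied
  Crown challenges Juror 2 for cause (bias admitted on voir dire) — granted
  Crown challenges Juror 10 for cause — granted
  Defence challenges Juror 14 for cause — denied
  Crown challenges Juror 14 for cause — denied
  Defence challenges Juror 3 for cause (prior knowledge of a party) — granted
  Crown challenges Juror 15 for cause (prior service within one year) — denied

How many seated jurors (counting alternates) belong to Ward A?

3

Removed: #1, #2, #3, #4, #5, #7, #10, #11, #12, #16, #19, #20, #21.
Seated (10 incl. alternates): #6, #8, #9, #13, #14, #15, #17, #18, #22, #23.
Of those, in Ward A: #9, #13, #14 → 3.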